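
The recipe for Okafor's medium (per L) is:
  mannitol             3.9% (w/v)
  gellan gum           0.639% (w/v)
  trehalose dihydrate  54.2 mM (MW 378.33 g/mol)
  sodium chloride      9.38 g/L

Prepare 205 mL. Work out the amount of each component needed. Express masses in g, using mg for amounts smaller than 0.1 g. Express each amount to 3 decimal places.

Working volume: 205 mL = 0.205 L.
mannitol: 3.9% w/v = 39 g/L → 39 × 0.205 L = 7.995 g
gellan gum: 0.639 g per 100 mL × 205 mL ÷ 100 = 1.310 g
trehalose dihydrate: 54.2 mmol/L × 378.33 g/mol × 0.205 L ÷ 1000 = 4.204 g
sodium chloride: 9.38 g/L × 0.205 L = 1.923 g

mannitol 7.995 g; gellan gum 1.310 g; trehalose dihydrate 4.204 g; sodium chloride 1.923 g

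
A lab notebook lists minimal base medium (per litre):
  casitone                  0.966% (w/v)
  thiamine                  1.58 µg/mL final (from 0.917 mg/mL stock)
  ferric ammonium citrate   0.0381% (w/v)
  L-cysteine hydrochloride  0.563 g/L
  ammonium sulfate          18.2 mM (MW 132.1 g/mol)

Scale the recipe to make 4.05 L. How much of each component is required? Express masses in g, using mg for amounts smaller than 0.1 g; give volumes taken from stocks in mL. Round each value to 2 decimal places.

Working volume: 4.05 L.
casitone: 0.966 g per 100 mL × 4050 mL ÷ 100 = 39.12 g
thiamine: V = C2·V2/C1 = 1.58 µg/mL × 4050 mL ÷ 917 µg/mL = 6.98 mL
ferric ammonium citrate: 0.0381 g per 100 mL × 4050 mL ÷ 100 = 1.54 g
L-cysteine hydrochloride: 0.563 g/L × 4.05 L = 2.28 g
ammonium sulfate: 18.2 mmol/L × 132.1 g/mol × 4.05 L ÷ 1000 = 9.74 g

casitone 39.12 g; thiamine 6.98 mL; ferric ammonium citrate 1.54 g; L-cysteine hydrochloride 2.28 g; ammonium sulfate 9.74 g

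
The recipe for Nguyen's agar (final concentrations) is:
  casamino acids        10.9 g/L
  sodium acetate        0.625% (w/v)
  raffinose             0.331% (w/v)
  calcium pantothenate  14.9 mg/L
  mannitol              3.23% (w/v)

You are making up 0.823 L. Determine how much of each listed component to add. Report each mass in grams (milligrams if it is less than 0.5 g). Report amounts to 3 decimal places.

casamino acids 8.971 g; sodium acetate 5.144 g; raffinose 2.724 g; calcium pantothenate 12.263 mg; mannitol 26.583 g

Scale factor relative to 1 L: 0.823.
casamino acids: 10.9 g/L × 0.823 L = 8.971 g
sodium acetate: 0.625 g per 100 mL × 823 mL ÷ 100 = 5.144 g
raffinose: 0.331 g per 100 mL × 823 mL ÷ 100 = 2.724 g
calcium pantothenate: 14.9 mg/L × 0.823 L = 12.263 mg
mannitol: 3.23 g per 100 mL × 823 mL ÷ 100 = 26.583 g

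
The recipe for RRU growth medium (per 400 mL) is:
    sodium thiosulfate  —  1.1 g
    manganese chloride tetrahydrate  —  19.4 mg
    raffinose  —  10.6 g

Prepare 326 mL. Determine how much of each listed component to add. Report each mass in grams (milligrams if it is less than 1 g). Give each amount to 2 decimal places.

Scale factor = 326 mL / 400 mL = 0.815.
sodium thiosulfate: 1.1 g × (326 mL / 400 mL) = 0.8965 g = 896.50 mg
manganese chloride tetrahydrate: 19.4 mg × (326 mL / 400 mL) = 15.81 mg
raffinose: 10.6 g × (326 mL / 400 mL) = 8.64 g

sodium thiosulfate 896.50 mg; manganese chloride tetrahydrate 15.81 mg; raffinose 8.64 g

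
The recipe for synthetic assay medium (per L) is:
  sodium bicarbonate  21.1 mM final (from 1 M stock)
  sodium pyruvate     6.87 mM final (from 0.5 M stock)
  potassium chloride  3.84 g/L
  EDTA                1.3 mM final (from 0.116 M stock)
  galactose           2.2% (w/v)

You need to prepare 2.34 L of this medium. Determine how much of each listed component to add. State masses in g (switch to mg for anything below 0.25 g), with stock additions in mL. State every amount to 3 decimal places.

sodium bicarbonate 49.374 mL; sodium pyruvate 32.152 mL; potassium chloride 8.986 g; EDTA 26.224 mL; galactose 51.480 g

Scale factor relative to 1 L: 2.34.
sodium bicarbonate: V = C2·V2/C1 = 21.1 mM × 2340 mL ÷ 1000 mM = 49.374 mL
sodium pyruvate: C1V1 = C2V2 → 6.87 mM × 2340 mL ÷ 500 mM = 32.152 mL
potassium chloride: 3.84 g/L × 2.34 L = 8.986 g
EDTA: dilute stock: 1.3 mM × 2340 mL ÷ 116 mM = 26.224 mL
galactose: 2.2% w/v = 22 g/L → 22 × 2.34 L = 51.480 g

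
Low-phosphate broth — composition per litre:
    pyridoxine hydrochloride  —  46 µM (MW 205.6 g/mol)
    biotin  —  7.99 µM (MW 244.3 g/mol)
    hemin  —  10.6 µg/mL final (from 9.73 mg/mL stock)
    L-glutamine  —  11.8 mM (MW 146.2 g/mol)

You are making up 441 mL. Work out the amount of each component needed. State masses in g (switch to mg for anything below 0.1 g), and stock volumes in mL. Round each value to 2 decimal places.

pyridoxine hydrochloride 4.17 mg; biotin 0.86 mg; hemin 0.48 mL; L-glutamine 0.76 g

Scale factor relative to 1 L: 0.441.
pyridoxine hydrochloride: 46 µmol/L × 205.6 g/mol × 0.441 L ÷ 1000 = 4.17 mg
biotin: 7.99 µmol/L × 244.3 g/mol × 0.441 L ÷ 1000 = 0.86 mg
hemin: C1V1 = C2V2 → 10.6 µg/mL × 441 mL ÷ 9730 µg/mL = 0.48 mL
L-glutamine: 11.8 mmol/L × 146.2 g/mol × 0.441 L ÷ 1000 = 0.76 g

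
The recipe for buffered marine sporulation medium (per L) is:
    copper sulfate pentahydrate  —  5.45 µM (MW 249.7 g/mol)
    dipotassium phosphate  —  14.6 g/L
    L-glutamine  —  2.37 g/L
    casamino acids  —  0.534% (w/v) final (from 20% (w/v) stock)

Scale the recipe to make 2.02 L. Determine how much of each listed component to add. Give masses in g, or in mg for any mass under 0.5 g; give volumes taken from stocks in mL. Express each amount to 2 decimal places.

Scale factor relative to 1 L: 2.02.
copper sulfate pentahydrate: 5.45 µmol/L × 249.7 g/mol × 2.02 L ÷ 1000 = 2.75 mg
dipotassium phosphate: 14.6 g/L × 2.02 L = 29.49 g
L-glutamine: 2.37 g/L × 2.02 L = 4.79 g
casamino acids: dilute stock: 0.534% ÷ 20% × 2020 mL = 53.93 mL

copper sulfate pentahydrate 2.75 mg; dipotassium phosphate 29.49 g; L-glutamine 4.79 g; casamino acids 53.93 mL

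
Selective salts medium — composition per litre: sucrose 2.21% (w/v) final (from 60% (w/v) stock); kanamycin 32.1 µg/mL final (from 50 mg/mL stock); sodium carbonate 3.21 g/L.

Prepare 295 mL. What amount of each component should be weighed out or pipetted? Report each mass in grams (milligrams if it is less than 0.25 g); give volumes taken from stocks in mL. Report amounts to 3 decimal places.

Scale factor relative to 1 L: 0.295.
sucrose: C1V1 = C2V2 → 2.21% ÷ 60% × 295 mL = 10.866 mL
kanamycin: C1V1 = C2V2 → 32.1 µg/mL × 295 mL ÷ 50000 µg/mL = 0.189 mL
sodium carbonate: 3.21 g/L × 0.295 L = 0.947 g

sucrose 10.866 mL; kanamycin 0.189 mL; sodium carbonate 0.947 g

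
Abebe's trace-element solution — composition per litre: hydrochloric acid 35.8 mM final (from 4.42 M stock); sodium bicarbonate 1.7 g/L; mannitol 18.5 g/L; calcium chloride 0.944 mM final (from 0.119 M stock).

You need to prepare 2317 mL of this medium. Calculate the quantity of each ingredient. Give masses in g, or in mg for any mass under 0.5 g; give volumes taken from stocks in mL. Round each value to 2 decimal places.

Working volume: 2317 mL = 2.317 L.
hydrochloric acid: V = C2·V2/C1 = 35.8 mM × 2317 mL ÷ 4420 mM = 18.77 mL
sodium bicarbonate: 1.7 g/L × 2.317 L = 3.94 g
mannitol: 18.5 g/L × 2.317 L = 42.86 g
calcium chloride: dilute stock: 0.944 mM × 2317 mL ÷ 119 mM = 18.38 mL

hydrochloric acid 18.77 mL; sodium bicarbonate 3.94 g; mannitol 42.86 g; calcium chloride 18.38 mL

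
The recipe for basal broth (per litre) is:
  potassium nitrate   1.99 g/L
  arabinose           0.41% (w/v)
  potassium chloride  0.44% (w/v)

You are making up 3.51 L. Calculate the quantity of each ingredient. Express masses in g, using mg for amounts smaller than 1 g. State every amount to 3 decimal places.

potassium nitrate 6.985 g; arabinose 14.391 g; potassium chloride 15.444 g

Scale factor relative to 1 L: 3.51.
potassium nitrate: 1.99 g/L × 3.51 L = 6.985 g
arabinose: 0.41 g per 100 mL × 3510 mL ÷ 100 = 14.391 g
potassium chloride: 0.44% w/v = 4.4 g/L → 4.4 × 3.51 L = 15.444 g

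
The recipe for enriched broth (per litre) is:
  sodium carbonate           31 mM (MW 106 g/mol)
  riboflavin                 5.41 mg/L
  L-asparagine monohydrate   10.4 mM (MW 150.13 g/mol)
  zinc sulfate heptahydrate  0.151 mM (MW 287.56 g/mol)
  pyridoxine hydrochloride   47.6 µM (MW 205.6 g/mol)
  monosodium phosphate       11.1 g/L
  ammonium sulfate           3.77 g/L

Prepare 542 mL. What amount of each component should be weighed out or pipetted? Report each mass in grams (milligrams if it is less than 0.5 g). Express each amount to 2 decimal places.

sodium carbonate 1.78 g; riboflavin 2.93 mg; L-asparagine monohydrate 0.85 g; zinc sulfate heptahydrate 23.53 mg; pyridoxine hydrochloride 5.30 mg; monosodium phosphate 6.02 g; ammonium sulfate 2.04 g

Scale factor relative to 1 L: 0.542.
sodium carbonate: 31 mmol/L × 106 g/mol × 0.542 L ÷ 1000 = 1.78 g
riboflavin: 5.41 mg/L × 0.542 L = 2.93 mg
L-asparagine monohydrate: 10.4 mmol/L × 150.13 g/mol × 0.542 L ÷ 1000 = 0.85 g
zinc sulfate heptahydrate: 0.151 mmol/L × 287.56 mg/mmol × 0.542 L = 23.53 mg
pyridoxine hydrochloride: 47.6 µmol/L × 205.6 g/mol × 0.542 L ÷ 1000 = 5.30 mg
monosodium phosphate: 11.1 g/L × 0.542 L = 6.02 g
ammonium sulfate: 3.77 g/L × 0.542 L = 2.04 g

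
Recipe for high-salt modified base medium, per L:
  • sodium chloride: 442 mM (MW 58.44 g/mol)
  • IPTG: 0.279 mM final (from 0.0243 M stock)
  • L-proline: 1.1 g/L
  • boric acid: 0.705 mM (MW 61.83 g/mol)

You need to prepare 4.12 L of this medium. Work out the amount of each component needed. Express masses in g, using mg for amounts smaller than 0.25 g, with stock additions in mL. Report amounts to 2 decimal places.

sodium chloride 106.42 g; IPTG 47.30 mL; L-proline 4.53 g; boric acid 179.59 mg

Scale factor relative to 1 L: 4.12.
sodium chloride: 442 mmol/L × 58.44 g/mol × 4.12 L ÷ 1000 = 106.42 g
IPTG: V = C2·V2/C1 = 0.279 mM × 4120 mL ÷ 24.3 mM = 47.30 mL
L-proline: 1.1 g/L × 4.12 L = 4.53 g
boric acid: 0.705 mmol/L × 61.83 mg/mmol × 4.12 L = 179.59 mg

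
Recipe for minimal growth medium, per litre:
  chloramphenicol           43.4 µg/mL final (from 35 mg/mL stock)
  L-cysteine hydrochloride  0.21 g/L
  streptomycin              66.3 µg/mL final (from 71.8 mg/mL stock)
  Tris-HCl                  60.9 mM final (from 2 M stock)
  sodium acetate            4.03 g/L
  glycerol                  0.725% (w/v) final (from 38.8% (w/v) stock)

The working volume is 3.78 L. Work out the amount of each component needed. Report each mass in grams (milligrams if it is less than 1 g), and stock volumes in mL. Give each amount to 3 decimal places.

chloramphenicol 4.687 mL; L-cysteine hydrochloride 793.800 mg; streptomycin 3.490 mL; Tris-HCl 115.101 mL; sodium acetate 15.233 g; glycerol 70.631 mL

Scale factor relative to 1 L: 3.78.
chloramphenicol: dilute stock: 43.4 µg/mL × 3780 mL ÷ 35000 µg/mL = 4.687 mL
L-cysteine hydrochloride: 0.21 g/L × 3.78 L = 0.7938 g = 793.800 mg
streptomycin: V = C2·V2/C1 = 66.3 µg/mL × 3780 mL ÷ 71800 µg/mL = 3.490 mL
Tris-HCl: V = C2·V2/C1 = 60.9 mM × 3780 mL ÷ 2000 mM = 115.101 mL
sodium acetate: 4.03 g/L × 3.78 L = 15.233 g
glycerol: dilute stock: 0.725% ÷ 38.8% × 3780 mL = 70.631 mL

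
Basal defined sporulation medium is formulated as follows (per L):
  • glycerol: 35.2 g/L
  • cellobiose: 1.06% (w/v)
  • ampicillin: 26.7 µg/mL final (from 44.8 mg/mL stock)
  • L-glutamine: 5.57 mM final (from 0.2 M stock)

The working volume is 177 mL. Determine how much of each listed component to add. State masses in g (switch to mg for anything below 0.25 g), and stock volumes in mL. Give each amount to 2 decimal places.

Scale factor relative to 1 L: 0.177.
glycerol: 35.2 g/L × 0.177 L = 6.23 g
cellobiose: 1.06 g per 100 mL × 177 mL ÷ 100 = 1.88 g
ampicillin: V = C2·V2/C1 = 26.7 µg/mL × 177 mL ÷ 44800 µg/mL = 0.11 mL
L-glutamine: C1V1 = C2V2 → 5.57 mM × 177 mL ÷ 200 mM = 4.93 mL

glycerol 6.23 g; cellobiose 1.88 g; ampicillin 0.11 mL; L-glutamine 4.93 mL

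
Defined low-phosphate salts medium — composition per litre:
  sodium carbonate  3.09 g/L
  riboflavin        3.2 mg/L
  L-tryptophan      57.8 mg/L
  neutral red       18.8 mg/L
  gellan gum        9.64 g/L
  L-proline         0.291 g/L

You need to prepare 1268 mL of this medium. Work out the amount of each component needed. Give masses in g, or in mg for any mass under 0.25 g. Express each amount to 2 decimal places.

Working volume: 1268 mL = 1.268 L.
sodium carbonate: 3.09 g/L × 1.268 L = 3.92 g
riboflavin: 3.2 mg/L × 1.268 L = 4.06 mg
L-tryptophan: 57.8 mg/L × 1.268 L = 73.29 mg
neutral red: 18.8 mg/L × 1.268 L = 23.84 mg
gellan gum: 9.64 g/L × 1.268 L = 12.22 g
L-proline: 0.291 g/L × 1.268 L = 0.37 g

sodium carbonate 3.92 g; riboflavin 4.06 mg; L-tryptophan 73.29 mg; neutral red 23.84 mg; gellan gum 12.22 g; L-proline 0.37 g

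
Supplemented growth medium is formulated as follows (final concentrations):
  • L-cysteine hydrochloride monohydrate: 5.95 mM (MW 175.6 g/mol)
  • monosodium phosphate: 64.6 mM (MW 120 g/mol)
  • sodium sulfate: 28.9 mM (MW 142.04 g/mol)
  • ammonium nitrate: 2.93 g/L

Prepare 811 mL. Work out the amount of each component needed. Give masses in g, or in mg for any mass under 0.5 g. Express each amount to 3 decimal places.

L-cysteine hydrochloride monohydrate 0.847 g; monosodium phosphate 6.287 g; sodium sulfate 3.329 g; ammonium nitrate 2.376 g

Scale factor relative to 1 L: 0.811.
L-cysteine hydrochloride monohydrate: 5.95 mmol/L × 175.6 g/mol × 0.811 L ÷ 1000 = 0.847 g
monosodium phosphate: 64.6 mmol/L × 120 g/mol × 0.811 L ÷ 1000 = 6.287 g
sodium sulfate: 28.9 mmol/L × 142.04 g/mol × 0.811 L ÷ 1000 = 3.329 g
ammonium nitrate: 2.93 g/L × 0.811 L = 2.376 g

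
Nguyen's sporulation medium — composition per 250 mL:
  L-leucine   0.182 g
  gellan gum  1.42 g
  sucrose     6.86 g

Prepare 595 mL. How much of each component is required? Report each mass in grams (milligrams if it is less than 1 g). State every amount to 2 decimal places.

Ratio of target to recipe volume: 595 / 250 = 2.38.
L-leucine: 0.182 g × (595 mL / 250 mL) = 0.43316 g = 433.16 mg
gellan gum: 1.42 g × (595 mL / 250 mL) = 3.38 g
sucrose: 6.86 g × (595 mL / 250 mL) = 16.33 g

L-leucine 433.16 mg; gellan gum 3.38 g; sucrose 16.33 g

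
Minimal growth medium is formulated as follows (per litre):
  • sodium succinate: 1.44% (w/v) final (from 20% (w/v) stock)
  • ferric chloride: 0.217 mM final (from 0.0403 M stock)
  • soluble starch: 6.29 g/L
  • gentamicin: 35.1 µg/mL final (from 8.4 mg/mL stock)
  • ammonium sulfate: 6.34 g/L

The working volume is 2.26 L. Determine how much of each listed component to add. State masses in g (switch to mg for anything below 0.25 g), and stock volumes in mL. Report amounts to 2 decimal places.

Scale factor relative to 1 L: 2.26.
sodium succinate: C1V1 = C2V2 → 1.44% ÷ 20% × 2260 mL = 162.72 mL
ferric chloride: dilute stock: 0.217 mM × 2260 mL ÷ 40.3 mM = 12.17 mL
soluble starch: 6.29 g/L × 2.26 L = 14.22 g
gentamicin: dilute stock: 35.1 µg/mL × 2260 mL ÷ 8400 µg/mL = 9.44 mL
ammonium sulfate: 6.34 g/L × 2.26 L = 14.33 g

sodium succinate 162.72 mL; ferric chloride 12.17 mL; soluble starch 14.22 g; gentamicin 9.44 mL; ammonium sulfate 14.33 g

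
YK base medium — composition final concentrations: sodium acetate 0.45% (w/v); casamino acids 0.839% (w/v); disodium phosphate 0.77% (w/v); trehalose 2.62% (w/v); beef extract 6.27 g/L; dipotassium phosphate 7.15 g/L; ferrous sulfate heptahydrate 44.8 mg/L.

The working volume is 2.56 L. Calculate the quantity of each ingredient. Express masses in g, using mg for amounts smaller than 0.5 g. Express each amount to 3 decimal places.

Working volume: 2.56 L.
sodium acetate: 0.45% w/v = 4.5 g/L → 4.5 × 2.56 L = 11.520 g
casamino acids: 0.839% w/v = 8.39 g/L → 8.39 × 2.56 L = 21.478 g
disodium phosphate: 0.77% w/v = 7.7 g/L → 7.7 × 2.56 L = 19.712 g
trehalose: 2.62 g per 100 mL × 2560 mL ÷ 100 = 67.072 g
beef extract: 6.27 g/L × 2.56 L = 16.051 g
dipotassium phosphate: 7.15 g/L × 2.56 L = 18.304 g
ferrous sulfate heptahydrate: 44.8 mg/L × 2.56 L = 114.688 mg

sodium acetate 11.520 g; casamino acids 21.478 g; disodium phosphate 19.712 g; trehalose 67.072 g; beef extract 16.051 g; dipotassium phosphate 18.304 g; ferrous sulfate heptahydrate 114.688 mg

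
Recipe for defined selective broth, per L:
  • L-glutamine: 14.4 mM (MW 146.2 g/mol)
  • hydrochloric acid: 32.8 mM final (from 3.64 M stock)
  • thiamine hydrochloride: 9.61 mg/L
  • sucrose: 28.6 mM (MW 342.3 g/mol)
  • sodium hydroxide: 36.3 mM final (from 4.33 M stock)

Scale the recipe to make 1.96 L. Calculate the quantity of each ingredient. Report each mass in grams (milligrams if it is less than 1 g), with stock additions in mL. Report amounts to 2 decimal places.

L-glutamine 4.13 g; hydrochloric acid 17.66 mL; thiamine hydrochloride 18.84 mg; sucrose 19.19 g; sodium hydroxide 16.43 mL

Scale factor relative to 1 L: 1.96.
L-glutamine: 14.4 mmol/L × 146.2 g/mol × 1.96 L ÷ 1000 = 4.13 g
hydrochloric acid: V = C2·V2/C1 = 32.8 mM × 1960 mL ÷ 3640 mM = 17.66 mL
thiamine hydrochloride: 9.61 mg/L × 1.96 L = 18.84 mg
sucrose: 28.6 mmol/L × 342.3 g/mol × 1.96 L ÷ 1000 = 19.19 g
sodium hydroxide: dilute stock: 36.3 mM × 1960 mL ÷ 4330 mM = 16.43 mL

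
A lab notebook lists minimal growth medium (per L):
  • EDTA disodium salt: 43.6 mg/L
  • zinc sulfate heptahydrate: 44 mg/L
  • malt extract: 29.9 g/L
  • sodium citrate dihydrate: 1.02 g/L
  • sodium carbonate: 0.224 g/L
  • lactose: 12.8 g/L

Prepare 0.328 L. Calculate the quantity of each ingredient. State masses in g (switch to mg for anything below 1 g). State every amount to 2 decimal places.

Working volume: 0.328 L.
EDTA disodium salt: 43.6 mg/L × 0.328 L = 14.30 mg
zinc sulfate heptahydrate: 44 mg/L × 0.328 L = 14.43 mg
malt extract: 29.9 g/L × 0.328 L = 9.81 g
sodium citrate dihydrate: 1.02 g/L × 0.328 L = 0.33456 g = 334.56 mg
sodium carbonate: 0.224 g/L × 0.328 L = 0.073472 g = 73.47 mg
lactose: 12.8 g/L × 0.328 L = 4.20 g

EDTA disodium salt 14.30 mg; zinc sulfate heptahydrate 14.43 mg; malt extract 9.81 g; sodium citrate dihydrate 334.56 mg; sodium carbonate 73.47 mg; lactose 4.20 g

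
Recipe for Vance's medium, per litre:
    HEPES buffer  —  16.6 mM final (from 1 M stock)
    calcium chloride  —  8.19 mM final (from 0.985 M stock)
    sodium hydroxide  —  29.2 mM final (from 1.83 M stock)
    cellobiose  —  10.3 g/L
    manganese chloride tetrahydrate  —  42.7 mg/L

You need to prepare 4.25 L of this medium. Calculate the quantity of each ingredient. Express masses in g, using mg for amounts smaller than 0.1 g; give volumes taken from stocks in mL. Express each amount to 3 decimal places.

HEPES buffer 70.550 mL; calcium chloride 35.338 mL; sodium hydroxide 67.814 mL; cellobiose 43.775 g; manganese chloride tetrahydrate 0.181 g

Working volume: 4.25 L.
HEPES buffer: dilute stock: 16.6 mM × 4250 mL ÷ 1000 mM = 70.550 mL
calcium chloride: V = C2·V2/C1 = 8.19 mM × 4250 mL ÷ 985 mM = 35.338 mL
sodium hydroxide: dilute stock: 29.2 mM × 4250 mL ÷ 1830 mM = 67.814 mL
cellobiose: 10.3 g/L × 4.25 L = 43.775 g
manganese chloride tetrahydrate: 42.7 mg/L × 4.25 L = 181.475 mg = 0.181 g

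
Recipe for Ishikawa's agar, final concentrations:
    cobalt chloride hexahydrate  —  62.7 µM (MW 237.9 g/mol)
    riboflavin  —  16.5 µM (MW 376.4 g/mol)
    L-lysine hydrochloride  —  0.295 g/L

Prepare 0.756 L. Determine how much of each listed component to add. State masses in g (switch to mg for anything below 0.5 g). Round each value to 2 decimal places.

Scale factor relative to 1 L: 0.756.
cobalt chloride hexahydrate: 62.7 µmol/L × 237.9 g/mol × 0.756 L ÷ 1000 = 11.28 mg
riboflavin: 16.5 µmol/L × 376.4 g/mol × 0.756 L ÷ 1000 = 4.70 mg
L-lysine hydrochloride: 0.295 g/L × 0.756 L = 0.22302 g = 223.02 mg

cobalt chloride hexahydrate 11.28 mg; riboflavin 4.70 mg; L-lysine hydrochloride 223.02 mg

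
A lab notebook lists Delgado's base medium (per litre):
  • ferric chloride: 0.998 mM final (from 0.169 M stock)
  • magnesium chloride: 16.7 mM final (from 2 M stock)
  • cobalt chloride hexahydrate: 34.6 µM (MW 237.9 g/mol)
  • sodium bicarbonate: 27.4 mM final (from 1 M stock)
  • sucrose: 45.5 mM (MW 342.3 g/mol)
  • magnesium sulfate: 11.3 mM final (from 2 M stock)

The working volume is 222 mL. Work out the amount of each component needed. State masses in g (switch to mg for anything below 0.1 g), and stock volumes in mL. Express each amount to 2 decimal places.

Scale factor relative to 1 L: 0.222.
ferric chloride: V = C2·V2/C1 = 0.998 mM × 222 mL ÷ 169 mM = 1.31 mL
magnesium chloride: V = C2·V2/C1 = 16.7 mM × 222 mL ÷ 2000 mM = 1.85 mL
cobalt chloride hexahydrate: 34.6 µmol/L × 237.9 g/mol × 0.222 L ÷ 1000 = 1.83 mg
sodium bicarbonate: V = C2·V2/C1 = 27.4 mM × 222 mL ÷ 1000 mM = 6.08 mL
sucrose: 45.5 mmol/L × 342.3 g/mol × 0.222 L ÷ 1000 = 3.46 g
magnesium sulfate: V = C2·V2/C1 = 11.3 mM × 222 mL ÷ 2000 mM = 1.25 mL

ferric chloride 1.31 mL; magnesium chloride 1.85 mL; cobalt chloride hexahydrate 1.83 mg; sodium bicarbonate 6.08 mL; sucrose 3.46 g; magnesium sulfate 1.25 mL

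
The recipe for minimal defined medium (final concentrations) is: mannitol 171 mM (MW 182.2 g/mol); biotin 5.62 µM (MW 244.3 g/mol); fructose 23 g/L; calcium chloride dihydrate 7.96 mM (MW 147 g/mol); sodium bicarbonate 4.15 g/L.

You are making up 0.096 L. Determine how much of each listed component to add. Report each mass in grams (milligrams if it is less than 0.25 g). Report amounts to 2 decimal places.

mannitol 2.99 g; biotin 0.13 mg; fructose 2.21 g; calcium chloride dihydrate 112.33 mg; sodium bicarbonate 0.40 g

Working volume: 0.096 L.
mannitol: 171 mmol/L × 182.2 g/mol × 0.096 L ÷ 1000 = 2.99 g
biotin: 5.62 µmol/L × 244.3 g/mol × 0.096 L ÷ 1000 = 0.13 mg
fructose: 23 g/L × 0.096 L = 2.21 g
calcium chloride dihydrate: 7.96 mmol/L × 147 mg/mmol × 0.096 L = 112.33 mg
sodium bicarbonate: 4.15 g/L × 0.096 L = 0.40 g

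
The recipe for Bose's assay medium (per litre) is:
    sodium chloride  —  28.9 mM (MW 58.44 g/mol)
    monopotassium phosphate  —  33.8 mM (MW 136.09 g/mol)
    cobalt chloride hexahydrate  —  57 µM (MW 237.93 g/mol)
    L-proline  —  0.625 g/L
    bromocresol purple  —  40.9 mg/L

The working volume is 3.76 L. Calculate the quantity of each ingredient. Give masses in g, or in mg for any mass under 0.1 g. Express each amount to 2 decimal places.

sodium chloride 6.35 g; monopotassium phosphate 17.30 g; cobalt chloride hexahydrate 50.99 mg; L-proline 2.35 g; bromocresol purple 0.15 g

Working volume: 3.76 L.
sodium chloride: 28.9 mmol/L × 58.44 g/mol × 3.76 L ÷ 1000 = 6.35 g
monopotassium phosphate: 33.8 mmol/L × 136.09 g/mol × 3.76 L ÷ 1000 = 17.30 g
cobalt chloride hexahydrate: 57 µmol/L × 237.93 g/mol × 3.76 L ÷ 1000 = 50.99 mg
L-proline: 0.625 g/L × 3.76 L = 2.35 g
bromocresol purple: 40.9 mg/L × 3.76 L = 153.784 mg = 0.15 g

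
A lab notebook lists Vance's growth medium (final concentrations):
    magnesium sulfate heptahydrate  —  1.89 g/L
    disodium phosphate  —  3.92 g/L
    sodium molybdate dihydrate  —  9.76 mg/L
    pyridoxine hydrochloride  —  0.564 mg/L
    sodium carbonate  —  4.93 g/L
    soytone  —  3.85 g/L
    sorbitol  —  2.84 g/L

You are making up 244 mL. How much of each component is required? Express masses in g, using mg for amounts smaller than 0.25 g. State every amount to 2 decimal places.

Working volume: 244 mL = 0.244 L.
magnesium sulfate heptahydrate: 1.89 g/L × 0.244 L = 0.46 g
disodium phosphate: 3.92 g/L × 0.244 L = 0.96 g
sodium molybdate dihydrate: 9.76 mg/L × 0.244 L = 2.38 mg
pyridoxine hydrochloride: 0.564 mg/L × 0.244 L = 0.14 mg
sodium carbonate: 4.93 g/L × 0.244 L = 1.20 g
soytone: 3.85 g/L × 0.244 L = 0.94 g
sorbitol: 2.84 g/L × 0.244 L = 0.69 g

magnesium sulfate heptahydrate 0.46 g; disodium phosphate 0.96 g; sodium molybdate dihydrate 2.38 mg; pyridoxine hydrochloride 0.14 mg; sodium carbonate 1.20 g; soytone 0.94 g; sorbitol 0.69 g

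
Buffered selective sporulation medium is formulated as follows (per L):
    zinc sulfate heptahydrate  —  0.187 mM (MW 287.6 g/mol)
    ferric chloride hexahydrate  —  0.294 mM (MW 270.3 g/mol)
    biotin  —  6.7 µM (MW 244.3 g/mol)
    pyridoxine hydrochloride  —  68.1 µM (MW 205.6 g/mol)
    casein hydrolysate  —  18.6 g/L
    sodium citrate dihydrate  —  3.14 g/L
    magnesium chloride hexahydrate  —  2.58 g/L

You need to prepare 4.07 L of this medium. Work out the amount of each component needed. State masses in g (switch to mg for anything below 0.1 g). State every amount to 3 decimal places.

Scale factor relative to 1 L: 4.07.
zinc sulfate heptahydrate: 0.187 mmol/L × 287.6 g/mol × 4.07 L ÷ 1000 = 0.219 g
ferric chloride hexahydrate: 0.294 mmol/L × 270.3 g/mol × 4.07 L ÷ 1000 = 0.323 g
biotin: 6.7 µmol/L × 244.3 g/mol × 4.07 L ÷ 1000 = 6.662 mg
pyridoxine hydrochloride: 68.1 µmol/L × 205.6 g/mol × 4.07 L ÷ 1000 = 56.986 mg
casein hydrolysate: 18.6 g/L × 4.07 L = 75.702 g
sodium citrate dihydrate: 3.14 g/L × 4.07 L = 12.780 g
magnesium chloride hexahydrate: 2.58 g/L × 4.07 L = 10.501 g

zinc sulfate heptahydrate 0.219 g; ferric chloride hexahydrate 0.323 g; biotin 6.662 mg; pyridoxine hydrochloride 56.986 mg; casein hydrolysate 75.702 g; sodium citrate dihydrate 12.780 g; magnesium chloride hexahydrate 10.501 g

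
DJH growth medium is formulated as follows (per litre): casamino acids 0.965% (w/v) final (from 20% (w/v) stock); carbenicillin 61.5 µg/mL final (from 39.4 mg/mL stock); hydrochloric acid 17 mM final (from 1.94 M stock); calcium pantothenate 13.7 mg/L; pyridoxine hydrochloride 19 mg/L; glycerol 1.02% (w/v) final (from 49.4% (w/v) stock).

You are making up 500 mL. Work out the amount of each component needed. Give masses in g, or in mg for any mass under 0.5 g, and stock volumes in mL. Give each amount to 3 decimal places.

casamino acids 24.125 mL; carbenicillin 0.780 mL; hydrochloric acid 4.381 mL; calcium pantothenate 6.850 mg; pyridoxine hydrochloride 9.500 mg; glycerol 10.324 mL

Scale factor relative to 1 L: 0.5.
casamino acids: V = C2·V2/C1 = 0.965% ÷ 20% × 500 mL = 24.125 mL
carbenicillin: C1V1 = C2V2 → 61.5 µg/mL × 500 mL ÷ 39400 µg/mL = 0.780 mL
hydrochloric acid: C1V1 = C2V2 → 17 mM × 500 mL ÷ 1940 mM = 4.381 mL
calcium pantothenate: 13.7 mg/L × 0.5 L = 6.850 mg
pyridoxine hydrochloride: 19 mg/L × 0.5 L = 9.500 mg
glycerol: dilute stock: 1.02% ÷ 49.4% × 500 mL = 10.324 mL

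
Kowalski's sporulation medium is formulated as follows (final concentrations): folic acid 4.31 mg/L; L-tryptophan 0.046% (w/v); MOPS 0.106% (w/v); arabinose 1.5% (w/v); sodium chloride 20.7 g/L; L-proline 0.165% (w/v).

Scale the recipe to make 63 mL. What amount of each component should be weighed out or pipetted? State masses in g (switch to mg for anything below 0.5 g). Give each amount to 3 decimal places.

Target volume = 63 mL = 0.063 L.
folic acid: 4.31 mg/L × 0.063 L = 0.272 mg
L-tryptophan: 0.046 g per 100 mL × 63 mL ÷ 100 = 0.02898 g = 28.980 mg
MOPS: 0.106 g per 100 mL × 63 mL ÷ 100 = 0.06678 g = 66.780 mg
arabinose: 1.5% w/v = 15 g/L → 15 × 0.063 L = 0.945 g
sodium chloride: 20.7 g/L × 0.063 L = 1.304 g
L-proline: 0.165 g per 100 mL × 63 mL ÷ 100 = 0.10395 g = 103.950 mg

folic acid 0.272 mg; L-tryptophan 28.980 mg; MOPS 66.780 mg; arabinose 0.945 g; sodium chloride 1.304 g; L-proline 103.950 mg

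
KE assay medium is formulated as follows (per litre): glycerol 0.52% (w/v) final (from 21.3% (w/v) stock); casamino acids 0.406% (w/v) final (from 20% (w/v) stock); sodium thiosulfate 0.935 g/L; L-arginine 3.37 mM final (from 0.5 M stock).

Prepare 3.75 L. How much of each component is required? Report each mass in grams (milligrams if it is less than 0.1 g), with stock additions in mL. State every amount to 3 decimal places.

glycerol 91.549 mL; casamino acids 76.125 mL; sodium thiosulfate 3.506 g; L-arginine 25.275 mL

Scale factor relative to 1 L: 3.75.
glycerol: V = C2·V2/C1 = 0.52% ÷ 21.3% × 3750 mL = 91.549 mL
casamino acids: C1V1 = C2V2 → 0.406% ÷ 20% × 3750 mL = 76.125 mL
sodium thiosulfate: 0.935 g/L × 3.75 L = 3.506 g
L-arginine: C1V1 = C2V2 → 3.37 mM × 3750 mL ÷ 500 mM = 25.275 mL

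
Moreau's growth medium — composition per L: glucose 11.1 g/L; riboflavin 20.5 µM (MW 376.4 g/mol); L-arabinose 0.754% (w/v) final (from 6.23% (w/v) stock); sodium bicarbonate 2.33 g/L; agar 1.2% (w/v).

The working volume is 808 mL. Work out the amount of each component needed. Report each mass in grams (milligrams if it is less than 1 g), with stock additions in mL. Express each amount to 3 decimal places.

glucose 8.969 g; riboflavin 6.235 mg; L-arabinose 97.790 mL; sodium bicarbonate 1.883 g; agar 9.696 g

Working volume: 808 mL = 0.808 L.
glucose: 11.1 g/L × 0.808 L = 8.969 g
riboflavin: 20.5 µmol/L × 376.4 g/mol × 0.808 L ÷ 1000 = 6.235 mg
L-arabinose: dilute stock: 0.754% ÷ 6.23% × 808 mL = 97.790 mL
sodium bicarbonate: 2.33 g/L × 0.808 L = 1.883 g
agar: 1.2% w/v = 12 g/L → 12 × 0.808 L = 9.696 g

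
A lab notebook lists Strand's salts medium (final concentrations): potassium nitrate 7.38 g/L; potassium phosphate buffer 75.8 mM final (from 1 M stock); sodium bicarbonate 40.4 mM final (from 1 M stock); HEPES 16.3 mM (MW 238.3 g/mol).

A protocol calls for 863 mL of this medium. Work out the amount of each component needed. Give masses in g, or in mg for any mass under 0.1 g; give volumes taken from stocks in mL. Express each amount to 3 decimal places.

potassium nitrate 6.369 g; potassium phosphate buffer 65.415 mL; sodium bicarbonate 34.865 mL; HEPES 3.352 g

Working volume: 863 mL = 0.863 L.
potassium nitrate: 7.38 g/L × 0.863 L = 6.369 g
potassium phosphate buffer: V = C2·V2/C1 = 75.8 mM × 863 mL ÷ 1000 mM = 65.415 mL
sodium bicarbonate: V = C2·V2/C1 = 40.4 mM × 863 mL ÷ 1000 mM = 34.865 mL
HEPES: 16.3 mmol/L × 238.3 g/mol × 0.863 L ÷ 1000 = 3.352 g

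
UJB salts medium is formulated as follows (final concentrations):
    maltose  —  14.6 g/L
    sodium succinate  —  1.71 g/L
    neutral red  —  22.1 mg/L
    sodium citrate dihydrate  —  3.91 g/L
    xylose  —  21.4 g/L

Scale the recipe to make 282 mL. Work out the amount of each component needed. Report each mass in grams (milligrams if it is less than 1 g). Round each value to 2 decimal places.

Scale factor relative to 1 L: 0.282.
maltose: 14.6 g/L × 0.282 L = 4.12 g
sodium succinate: 1.71 g/L × 0.282 L = 0.48222 g = 482.22 mg
neutral red: 22.1 mg/L × 0.282 L = 6.23 mg
sodium citrate dihydrate: 3.91 g/L × 0.282 L = 1.10 g
xylose: 21.4 g/L × 0.282 L = 6.03 g

maltose 4.12 g; sodium succinate 482.22 mg; neutral red 6.23 mg; sodium citrate dihydrate 1.10 g; xylose 6.03 g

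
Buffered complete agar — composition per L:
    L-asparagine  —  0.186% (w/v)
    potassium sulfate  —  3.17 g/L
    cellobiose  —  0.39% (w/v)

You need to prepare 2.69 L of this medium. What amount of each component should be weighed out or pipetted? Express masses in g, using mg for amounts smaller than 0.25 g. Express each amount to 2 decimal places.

L-asparagine 5.00 g; potassium sulfate 8.53 g; cellobiose 10.49 g

Working volume: 2.69 L.
L-asparagine: 0.186 g per 100 mL × 2690 mL ÷ 100 = 5.00 g
potassium sulfate: 3.17 g/L × 2.69 L = 8.53 g
cellobiose: 0.39 g per 100 mL × 2690 mL ÷ 100 = 10.49 g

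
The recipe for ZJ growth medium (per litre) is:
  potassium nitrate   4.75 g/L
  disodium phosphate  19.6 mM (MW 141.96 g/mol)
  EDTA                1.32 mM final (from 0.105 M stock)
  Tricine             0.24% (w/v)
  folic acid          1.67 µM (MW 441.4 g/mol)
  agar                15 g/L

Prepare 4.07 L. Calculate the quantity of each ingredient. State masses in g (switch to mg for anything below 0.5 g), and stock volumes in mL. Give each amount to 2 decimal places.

potassium nitrate 19.33 g; disodium phosphate 11.32 g; EDTA 51.17 mL; Tricine 9.77 g; folic acid 3.00 mg; agar 61.05 g

Working volume: 4.07 L.
potassium nitrate: 4.75 g/L × 4.07 L = 19.33 g
disodium phosphate: 19.6 mmol/L × 141.96 g/mol × 4.07 L ÷ 1000 = 11.32 g
EDTA: V = C2·V2/C1 = 1.32 mM × 4070 mL ÷ 105 mM = 51.17 mL
Tricine: 0.24 g per 100 mL × 4070 mL ÷ 100 = 9.77 g
folic acid: 1.67 µmol/L × 441.4 g/mol × 4.07 L ÷ 1000 = 3.00 mg
agar: 15 g/L × 4.07 L = 61.05 g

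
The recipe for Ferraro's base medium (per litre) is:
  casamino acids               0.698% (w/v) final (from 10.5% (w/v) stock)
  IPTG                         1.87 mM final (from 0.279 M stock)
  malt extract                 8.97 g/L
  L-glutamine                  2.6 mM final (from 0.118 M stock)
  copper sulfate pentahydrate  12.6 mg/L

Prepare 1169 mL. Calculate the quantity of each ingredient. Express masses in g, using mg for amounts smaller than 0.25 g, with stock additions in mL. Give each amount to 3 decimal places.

Scale factor relative to 1 L: 1.169.
casamino acids: C1V1 = C2V2 → 0.698% ÷ 10.5% × 1169 mL = 77.711 mL
IPTG: C1V1 = C2V2 → 1.87 mM × 1169 mL ÷ 279 mM = 7.835 mL
malt extract: 8.97 g/L × 1.169 L = 10.486 g
L-glutamine: V = C2·V2/C1 = 2.6 mM × 1169 mL ÷ 118 mM = 25.758 mL
copper sulfate pentahydrate: 12.6 mg/L × 1.169 L = 14.729 mg

casamino acids 77.711 mL; IPTG 7.835 mL; malt extract 10.486 g; L-glutamine 25.758 mL; copper sulfate pentahydrate 14.729 mg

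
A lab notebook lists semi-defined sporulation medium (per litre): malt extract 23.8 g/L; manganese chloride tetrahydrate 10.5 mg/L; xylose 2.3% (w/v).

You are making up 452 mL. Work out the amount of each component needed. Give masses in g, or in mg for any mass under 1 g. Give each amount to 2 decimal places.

Scale factor relative to 1 L: 0.452.
malt extract: 23.8 g/L × 0.452 L = 10.76 g
manganese chloride tetrahydrate: 10.5 mg/L × 0.452 L = 4.75 mg
xylose: 2.3% w/v = 23 g/L → 23 × 0.452 L = 10.40 g

malt extract 10.76 g; manganese chloride tetrahydrate 4.75 mg; xylose 10.40 g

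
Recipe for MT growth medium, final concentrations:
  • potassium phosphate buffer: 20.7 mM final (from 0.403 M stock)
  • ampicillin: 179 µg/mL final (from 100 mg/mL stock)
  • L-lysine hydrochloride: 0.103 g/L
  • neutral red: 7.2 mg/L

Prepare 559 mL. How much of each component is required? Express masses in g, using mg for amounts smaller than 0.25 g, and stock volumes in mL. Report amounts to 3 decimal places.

potassium phosphate buffer 28.713 mL; ampicillin 1.001 mL; L-lysine hydrochloride 57.577 mg; neutral red 4.025 mg

Scale factor relative to 1 L: 0.559.
potassium phosphate buffer: dilute stock: 20.7 mM × 559 mL ÷ 403 mM = 28.713 mL
ampicillin: V = C2·V2/C1 = 179 µg/mL × 559 mL ÷ 100000 µg/mL = 1.001 mL
L-lysine hydrochloride: 0.103 g/L × 0.559 L = 0.057577 g = 57.577 mg
neutral red: 7.2 mg/L × 0.559 L = 4.025 mg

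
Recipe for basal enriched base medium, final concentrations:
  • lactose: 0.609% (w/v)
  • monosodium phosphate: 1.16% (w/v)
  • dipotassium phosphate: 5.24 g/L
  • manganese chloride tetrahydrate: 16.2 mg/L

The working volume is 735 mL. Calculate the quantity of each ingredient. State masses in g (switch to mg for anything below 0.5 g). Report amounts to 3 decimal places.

Scale factor relative to 1 L: 0.735.
lactose: 0.609% w/v = 6.09 g/L → 6.09 × 0.735 L = 4.476 g
monosodium phosphate: 1.16% w/v = 11.6 g/L → 11.6 × 0.735 L = 8.526 g
dipotassium phosphate: 5.24 g/L × 0.735 L = 3.851 g
manganese chloride tetrahydrate: 16.2 mg/L × 0.735 L = 11.907 mg

lactose 4.476 g; monosodium phosphate 8.526 g; dipotassium phosphate 3.851 g; manganese chloride tetrahydrate 11.907 mg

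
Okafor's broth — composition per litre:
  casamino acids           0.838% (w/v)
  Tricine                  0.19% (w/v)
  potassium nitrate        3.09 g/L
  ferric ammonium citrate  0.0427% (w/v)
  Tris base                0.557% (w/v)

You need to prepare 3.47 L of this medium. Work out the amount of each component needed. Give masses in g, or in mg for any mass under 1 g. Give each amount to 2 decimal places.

Scale factor relative to 1 L: 3.47.
casamino acids: 0.838% w/v = 8.38 g/L → 8.38 × 3.47 L = 29.08 g
Tricine: 0.19% w/v = 1.9 g/L → 1.9 × 3.47 L = 6.59 g
potassium nitrate: 3.09 g/L × 3.47 L = 10.72 g
ferric ammonium citrate: 0.0427 g per 100 mL × 3470 mL ÷ 100 = 1.48 g
Tris base: 0.557 g per 100 mL × 3470 mL ÷ 100 = 19.33 g

casamino acids 29.08 g; Tricine 6.59 g; potassium nitrate 10.72 g; ferric ammonium citrate 1.48 g; Tris base 19.33 g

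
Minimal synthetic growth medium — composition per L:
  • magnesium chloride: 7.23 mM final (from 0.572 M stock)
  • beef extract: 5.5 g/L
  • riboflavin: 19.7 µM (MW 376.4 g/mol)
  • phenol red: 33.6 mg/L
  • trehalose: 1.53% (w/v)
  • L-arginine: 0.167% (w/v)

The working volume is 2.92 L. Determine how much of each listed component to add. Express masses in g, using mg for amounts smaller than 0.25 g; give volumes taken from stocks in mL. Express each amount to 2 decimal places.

Scale factor relative to 1 L: 2.92.
magnesium chloride: C1V1 = C2V2 → 7.23 mM × 2920 mL ÷ 572 mM = 36.91 mL
beef extract: 5.5 g/L × 2.92 L = 16.06 g
riboflavin: 19.7 µmol/L × 376.4 g/mol × 2.92 L ÷ 1000 = 21.65 mg
phenol red: 33.6 mg/L × 2.92 L = 98.11 mg
trehalose: 1.53% w/v = 15.3 g/L → 15.3 × 2.92 L = 44.68 g
L-arginine: 0.167 g per 100 mL × 2920 mL ÷ 100 = 4.88 g

magnesium chloride 36.91 mL; beef extract 16.06 g; riboflavin 21.65 mg; phenol red 98.11 mg; trehalose 44.68 g; L-arginine 4.88 g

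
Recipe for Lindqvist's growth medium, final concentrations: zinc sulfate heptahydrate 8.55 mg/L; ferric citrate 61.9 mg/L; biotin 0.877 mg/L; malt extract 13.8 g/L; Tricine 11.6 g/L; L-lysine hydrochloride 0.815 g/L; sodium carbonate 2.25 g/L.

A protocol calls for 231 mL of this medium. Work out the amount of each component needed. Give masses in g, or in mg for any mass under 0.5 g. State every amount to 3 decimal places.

zinc sulfate heptahydrate 1.975 mg; ferric citrate 14.299 mg; biotin 0.203 mg; malt extract 3.188 g; Tricine 2.680 g; L-lysine hydrochloride 188.265 mg; sodium carbonate 0.520 g

Working volume: 231 mL = 0.231 L.
zinc sulfate heptahydrate: 8.55 mg/L × 0.231 L = 1.975 mg
ferric citrate: 61.9 mg/L × 0.231 L = 14.299 mg
biotin: 0.877 mg/L × 0.231 L = 0.203 mg
malt extract: 13.8 g/L × 0.231 L = 3.188 g
Tricine: 11.6 g/L × 0.231 L = 2.680 g
L-lysine hydrochloride: 0.815 g/L × 0.231 L = 0.188265 g = 188.265 mg
sodium carbonate: 2.25 g/L × 0.231 L = 0.520 g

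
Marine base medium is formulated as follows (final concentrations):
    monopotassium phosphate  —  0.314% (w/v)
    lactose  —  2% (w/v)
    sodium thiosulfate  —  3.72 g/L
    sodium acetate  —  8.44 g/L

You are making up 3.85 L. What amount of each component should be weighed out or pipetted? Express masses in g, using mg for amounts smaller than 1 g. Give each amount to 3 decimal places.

monopotassium phosphate 12.089 g; lactose 77.000 g; sodium thiosulfate 14.322 g; sodium acetate 32.494 g

Scale factor relative to 1 L: 3.85.
monopotassium phosphate: 0.314 g per 100 mL × 3850 mL ÷ 100 = 12.089 g
lactose: 2 g per 100 mL × 3850 mL ÷ 100 = 77.000 g
sodium thiosulfate: 3.72 g/L × 3.85 L = 14.322 g
sodium acetate: 8.44 g/L × 3.85 L = 32.494 g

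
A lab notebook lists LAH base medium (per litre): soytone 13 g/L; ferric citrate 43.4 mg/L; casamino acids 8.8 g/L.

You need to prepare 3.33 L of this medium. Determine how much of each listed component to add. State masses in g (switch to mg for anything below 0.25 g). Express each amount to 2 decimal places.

soytone 43.29 g; ferric citrate 144.52 mg; casamino acids 29.30 g

Scale factor relative to 1 L: 3.33.
soytone: 13 g/L × 3.33 L = 43.29 g
ferric citrate: 43.4 mg/L × 3.33 L = 144.52 mg
casamino acids: 8.8 g/L × 3.33 L = 29.30 g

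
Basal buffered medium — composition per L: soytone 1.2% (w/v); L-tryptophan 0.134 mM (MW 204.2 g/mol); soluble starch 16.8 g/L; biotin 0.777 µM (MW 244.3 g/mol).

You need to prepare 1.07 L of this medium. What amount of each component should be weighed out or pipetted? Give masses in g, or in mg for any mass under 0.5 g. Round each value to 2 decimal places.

soytone 12.84 g; L-tryptophan 29.28 mg; soluble starch 17.98 g; biotin 0.20 mg

Working volume: 1.07 L.
soytone: 1.2% w/v = 12 g/L → 12 × 1.07 L = 12.84 g
L-tryptophan: 0.134 mmol/L × 204.2 mg/mmol × 1.07 L = 29.28 mg
soluble starch: 16.8 g/L × 1.07 L = 17.98 g
biotin: 0.777 µmol/L × 244.3 g/mol × 1.07 L ÷ 1000 = 0.20 mg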